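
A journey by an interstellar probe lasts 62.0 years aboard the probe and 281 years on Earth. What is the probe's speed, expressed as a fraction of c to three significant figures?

v = 0.975c

The proper time is measured aboard the probe (both events occur at the probe's location); Δt is measured on Earth. γ = Δt/τ = 281/62.0 = 4.532.
β = √(1 − 1/γ²) = √(1 − 0.04868) = √0.9513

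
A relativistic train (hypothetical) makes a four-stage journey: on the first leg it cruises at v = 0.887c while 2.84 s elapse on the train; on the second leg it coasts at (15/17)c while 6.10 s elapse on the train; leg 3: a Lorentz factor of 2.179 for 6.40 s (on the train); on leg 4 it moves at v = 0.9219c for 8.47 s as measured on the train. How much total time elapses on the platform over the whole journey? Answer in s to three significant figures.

Δt = 54.9 s

Leg 1: γ = 1/√(1 − 0.887²) = 1/√0.2132 = 2.166; Δt_1 = 2.166 × 2.84 = 6.150 s.
Leg 2: γ = 1/√(1 − (15/17)²) = 17/8 = 2.125; Δt_2 = 2.125 × 6.10 = 12.96 s.
Leg 3: γ = 2.179; Δt_3 = 2.179 × 6.40 = 13.95 s.
Leg 4: γ = 1/√(1 − 0.9219²) = 1/√0.1501 = 2.581; Δt_4 = 2.581 × 8.47 = 21.86 s.
Total: 6.150 + 12.96 + 13.95 + 21.86 s.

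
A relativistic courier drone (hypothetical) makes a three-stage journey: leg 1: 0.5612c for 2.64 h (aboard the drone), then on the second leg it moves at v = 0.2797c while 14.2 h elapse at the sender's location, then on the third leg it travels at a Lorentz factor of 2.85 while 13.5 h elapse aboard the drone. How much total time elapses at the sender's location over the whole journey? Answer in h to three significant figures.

Leg 1: γ = 1/√(1 − 0.5612²) = 1/√0.6851 = 1.208; Δt_1 = 1.208 × 2.64 = 3.190 h.
Leg 2: 14.2 h is already measured at the sender's location.
Leg 3: γ = 2.85; Δt_3 = 2.850 × 13.5 = 38.48 h.
Total: 3.190 + 14.20 + 38.48 h.

Δt = 55.9 h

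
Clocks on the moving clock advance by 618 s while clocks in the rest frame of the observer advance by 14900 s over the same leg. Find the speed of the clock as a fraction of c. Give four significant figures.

The proper time is measured on the moving clock (both events occur at the clock's location); Δt is measured in the rest frame of the observer. γ = Δt/τ = 14900/618 = 24.11.
β = √(1 − 1/γ²) = √(1 − 0.001720) = √0.9983

v = 0.9991c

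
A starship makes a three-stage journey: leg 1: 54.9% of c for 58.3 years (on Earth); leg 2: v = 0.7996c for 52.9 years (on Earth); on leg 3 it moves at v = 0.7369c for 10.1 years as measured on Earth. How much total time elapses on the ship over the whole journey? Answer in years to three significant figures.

Leg 1: β = 0.549; γ = 1/√(1 − 0.549²) = 1/√0.6986 = 1.196; τ_1 = 58.3/1.196 = 48.73 years.
Leg 2: γ = 1/√(1 − 0.7996²) = 1/√0.3606 = 1.665; τ_2 = 52.9/1.665 = 31.77 years.
Leg 3: γ = 1/√(1 − 0.7369²) = 1/√0.4570 = 1.479; τ_3 = 10.1/1.479 = 6.828 years.
Total: 48.73 + 31.77 + 6.828 years.

τ = 87.3 years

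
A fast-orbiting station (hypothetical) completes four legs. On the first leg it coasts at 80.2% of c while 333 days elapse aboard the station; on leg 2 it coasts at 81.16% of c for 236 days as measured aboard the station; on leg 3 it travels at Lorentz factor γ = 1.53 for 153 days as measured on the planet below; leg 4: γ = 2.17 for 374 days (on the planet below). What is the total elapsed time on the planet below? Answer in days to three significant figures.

Leg 1: β = 0.802; γ = 1/√(1 − 0.802²) = 1/√0.3568 = 1.674; Δt_1 = 1.674 × 333 = 557.5 days.
Leg 2: β = 0.8116; γ = 1/√(1 − 0.8116²) = 1/√0.3413 = 1.712; Δt_2 = 1.712 × 236 = 404.0 days.
Leg 3: 153 days is already measured on the planet below.
Leg 4: 374 days is already measured on the planet below.
Total: 557.5 + 404.0 + 153.0 + 374.0 days.

Δt = 1490 days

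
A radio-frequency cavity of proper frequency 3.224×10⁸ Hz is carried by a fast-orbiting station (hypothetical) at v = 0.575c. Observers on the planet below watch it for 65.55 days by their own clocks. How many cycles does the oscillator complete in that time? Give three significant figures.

N = 1.49×10¹⁵

γ = 1/√(1 − 0.575²) = 1/√0.6694 = 1.222
During 65.55 days of lab time, the oscillator's proper time advances by τ = Δt/γ = 65.55/1.222 = 53.63 days = 4.634×10⁶ s.
N = f × τ = 3.224×10⁸ × 4.634×10⁶ = 1.494×10¹⁵.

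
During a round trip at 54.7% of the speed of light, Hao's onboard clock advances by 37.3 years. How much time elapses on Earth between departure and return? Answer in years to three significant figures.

β = 0.547; γ = 1/√(1 − 0.547²) = 1/√0.7008 = 1.195
Earth-frame duration is the dilated interval: Δt = γτ = 1.195 × 37.3 years.

Δt = 44.6 years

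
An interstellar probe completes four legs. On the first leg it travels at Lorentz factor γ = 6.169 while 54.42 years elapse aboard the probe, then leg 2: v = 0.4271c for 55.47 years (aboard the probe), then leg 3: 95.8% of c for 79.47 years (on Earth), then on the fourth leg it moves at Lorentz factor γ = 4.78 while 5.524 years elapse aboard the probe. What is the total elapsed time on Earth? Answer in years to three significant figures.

Leg 1: γ = 6.169; Δt_1 = 6.169 × 54.42 = 335.7 years.
Leg 2: γ = 1/√(1 − 0.4271²) = 1/√0.8176 = 1.106; Δt_2 = 1.106 × 55.47 = 61.35 years.
Leg 3: 79.47 years is already measured on Earth.
Leg 4: γ = 4.78; Δt_4 = 4.780 × 5.524 = 26.40 years.
Total: 335.7 + 61.35 + 79.47 + 26.40 years.

Δt = 503 years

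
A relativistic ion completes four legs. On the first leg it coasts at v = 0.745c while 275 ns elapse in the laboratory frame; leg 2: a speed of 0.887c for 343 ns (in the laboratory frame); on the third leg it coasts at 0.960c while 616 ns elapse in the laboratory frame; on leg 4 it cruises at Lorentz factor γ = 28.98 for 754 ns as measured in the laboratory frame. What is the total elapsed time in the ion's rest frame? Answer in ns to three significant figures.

τ = 540 ns

Leg 1: γ = 1/√(1 − 0.745²) = 1/√0.4450 = 1.499; τ_1 = 275/1.499 = 183.4 ns.
Leg 2: γ = 1/√(1 − 0.887²) = 1/√0.2132 = 2.166; τ_2 = 343/2.166 = 158.4 ns.
Leg 3: γ = 1/√(1 − 0.960²) = 25/7 ≈ 3.571; τ_3 = 616/3.571 = 172.5 ns.
Leg 4: γ = 28.98; τ_4 = 754/28.98 = 26.02 ns.
Total: 183.4 + 158.4 + 172.5 + 26.02 ns.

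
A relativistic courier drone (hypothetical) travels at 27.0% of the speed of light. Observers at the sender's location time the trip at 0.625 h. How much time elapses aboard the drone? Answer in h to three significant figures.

τ = 0.602 h

β = 0.270; γ = 1/√(1 − 0.270²) = 1/√0.9271 = 1.039
The interval measured at the sender's location is the dilated one; the clock aboard the drone measures the proper time τ = Δt/γ = 0.625/1.039 h.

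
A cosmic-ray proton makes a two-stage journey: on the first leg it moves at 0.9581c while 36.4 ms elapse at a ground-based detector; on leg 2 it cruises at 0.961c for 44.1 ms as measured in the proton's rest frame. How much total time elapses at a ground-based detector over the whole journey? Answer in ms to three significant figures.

Leg 1: 36.4 ms is already measured at a ground-based detector.
Leg 2: γ = 1/√(1 − 0.961²) = 1/√0.07648 = 3.616; Δt_2 = 3.616 × 44.1 = 159.5 ms.
Total: 36.40 + 159.5 ms.

Δt = 196 ms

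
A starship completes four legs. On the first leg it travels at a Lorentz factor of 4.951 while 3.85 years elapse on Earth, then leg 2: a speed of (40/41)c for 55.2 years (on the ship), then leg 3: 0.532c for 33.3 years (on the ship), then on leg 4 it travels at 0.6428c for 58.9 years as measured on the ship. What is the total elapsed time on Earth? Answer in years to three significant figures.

Δt = 372 years

Leg 1: 3.85 years is already measured on Earth.
Leg 2: γ = 1/√(1 − (40/41)²) = 41/9 ≈ 4.556; Δt_2 = 4.556 × 55.2 = 251.5 years.
Leg 3: γ = 1/√(1 − 0.532²) = 1/√0.7170 = 1.181; Δt_3 = 1.181 × 33.3 = 39.33 years.
Leg 4: γ = 1/√(1 − 0.6428²) = 1/√0.5868 = 1.305; Δt_4 = 1.305 × 58.9 = 76.89 years.
Total: 3.850 + 251.5 + 39.33 + 76.89 years.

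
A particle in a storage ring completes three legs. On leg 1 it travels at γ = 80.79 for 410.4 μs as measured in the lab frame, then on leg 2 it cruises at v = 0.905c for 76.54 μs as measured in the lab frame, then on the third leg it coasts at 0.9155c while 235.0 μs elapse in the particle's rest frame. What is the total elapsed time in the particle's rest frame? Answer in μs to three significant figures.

τ = 273 μs

Leg 1: γ = 80.79; τ_1 = 410.4/80.79 = 5.080 μs.
Leg 2: γ = 1/√(1 − 0.905²) = 1/√0.1810 = 2.351; τ_2 = 76.54/2.351 = 32.56 μs.
Leg 3: 235.0 μs is already measured in the particle's rest frame.
Total: 5.080 + 32.56 + 235.0 μs.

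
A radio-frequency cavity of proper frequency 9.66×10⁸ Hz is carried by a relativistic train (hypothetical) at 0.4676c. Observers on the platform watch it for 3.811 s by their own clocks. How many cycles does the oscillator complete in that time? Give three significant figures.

γ = 1/√(1 − 0.4676²) = 1/√0.7814 = 1.131
During 3.811 s of lab time, the oscillator's proper time advances by τ = Δt/γ = 3.811/1.131 = 3.369 s = 3.369×10⁰ s.
N = f × τ = 9.66×10⁸ × 3.369×10⁰ = 3.254×10⁹.

N = 3.25×10⁹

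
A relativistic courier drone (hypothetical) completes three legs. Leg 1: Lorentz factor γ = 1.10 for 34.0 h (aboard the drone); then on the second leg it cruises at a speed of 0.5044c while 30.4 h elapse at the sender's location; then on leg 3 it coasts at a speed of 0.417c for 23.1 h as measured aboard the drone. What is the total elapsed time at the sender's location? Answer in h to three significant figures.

Leg 1: γ = 1.10; Δt_1 = 1.100 × 34.0 = 37.40 h.
Leg 2: 30.4 h is already measured at the sender's location.
Leg 3: γ = 1/√(1 − 0.417²) = 1/√0.8261 = 1.100; Δt_3 = 1.100 × 23.1 = 25.42 h.
Total: 37.40 + 30.40 + 25.42 h.

Δt = 93.2 h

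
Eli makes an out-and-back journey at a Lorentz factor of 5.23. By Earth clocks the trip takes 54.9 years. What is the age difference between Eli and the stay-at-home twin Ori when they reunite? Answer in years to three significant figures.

Δt − τ = 44.4 years

γ = 5.23
Eli's elapsed proper time: τ = 54.9/5.230 = 10.50 years.
Age gap = Δt − τ = 54.9 − 10.50 years.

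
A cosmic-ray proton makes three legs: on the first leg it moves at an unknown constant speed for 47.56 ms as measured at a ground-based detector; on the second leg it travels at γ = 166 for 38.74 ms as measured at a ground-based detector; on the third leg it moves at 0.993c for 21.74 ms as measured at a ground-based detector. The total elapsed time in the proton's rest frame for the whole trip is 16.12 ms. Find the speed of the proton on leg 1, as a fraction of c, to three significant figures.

Leg 1: speed unknown; τ_1 = 47.56/γ_1.
Leg 2: γ = 166; τ_2 = 38.74/166.0 = 0.2334 ms.
Leg 3: γ = 1/√(1 − 0.993²) = 1/√0.01395 = 8.466; τ_3 = 21.74/8.466 = 2.568 ms.
Total proper time: τ_1 + 0.2334 + 2.568 = 16.12, so τ_1 = 16.12 − 2.801 = 13.32 ms.
γ_1 = 47.56/13.32 = 3.571; β = √(1 − 1/γ²) = √0.9216.

β = 0.960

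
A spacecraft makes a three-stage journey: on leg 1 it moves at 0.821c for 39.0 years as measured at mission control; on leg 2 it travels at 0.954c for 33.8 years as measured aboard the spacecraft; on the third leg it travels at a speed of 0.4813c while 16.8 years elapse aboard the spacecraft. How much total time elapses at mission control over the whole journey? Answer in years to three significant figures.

Leg 1: 39.0 years is already measured at mission control.
Leg 2: γ = 1/√(1 − 0.954²) = 1/√0.08988 = 3.335; Δt_2 = 3.335 × 33.8 = 112.7 years.
Leg 3: γ = 1/√(1 − 0.4813²) = 1/√0.7684 = 1.141; Δt_3 = 1.141 × 16.8 = 19.17 years.
Total: 39.00 + 112.7 + 19.17 years.

Δt = 171 years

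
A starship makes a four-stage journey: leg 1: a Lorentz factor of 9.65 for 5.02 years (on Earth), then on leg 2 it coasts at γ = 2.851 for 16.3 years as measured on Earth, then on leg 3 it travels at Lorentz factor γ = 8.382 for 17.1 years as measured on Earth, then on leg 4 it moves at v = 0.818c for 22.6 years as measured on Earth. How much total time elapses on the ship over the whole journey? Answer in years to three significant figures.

τ = 21.3 years

Leg 1: γ = 9.65; τ_1 = 5.02/9.650 = 0.5202 years.
Leg 2: γ = 2.851; τ_2 = 16.3/2.851 = 5.717 years.
Leg 3: γ = 8.382; τ_3 = 17.1/8.382 = 2.040 years.
Leg 4: γ = 1/√(1 − 0.818²) = 1/√0.3309 = 1.738; τ_4 = 22.6/1.738 = 13.00 years.
Total: 0.5202 + 5.717 + 2.040 + 13.00 years.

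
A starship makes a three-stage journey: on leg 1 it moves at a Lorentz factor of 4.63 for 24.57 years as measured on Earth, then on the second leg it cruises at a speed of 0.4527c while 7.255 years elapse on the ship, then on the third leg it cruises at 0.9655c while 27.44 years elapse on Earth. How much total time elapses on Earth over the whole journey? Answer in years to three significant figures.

Leg 1: 24.57 years is already measured on Earth.
Leg 2: γ = 1/√(1 − 0.4527²) = 1/√0.7951 = 1.122; Δt_2 = 1.122 × 7.255 = 8.136 years.
Leg 3: 27.44 years is already measured on Earth.
Total: 24.57 + 8.136 + 27.44 years.

Δt = 60.1 years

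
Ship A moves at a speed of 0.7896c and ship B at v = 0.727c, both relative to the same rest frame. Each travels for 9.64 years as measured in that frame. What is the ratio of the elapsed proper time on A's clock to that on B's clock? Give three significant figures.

A: γ = 1/√(1 − 0.7896²) = 1/√0.3765 = 1.630. B: γ = 1/√(1 − 0.727²) = 1/√0.4715 = 1.456.
τ_A/τ_B = γ_B/γ_A = 1.456/1.630 = 0.8937, so τ_A/τ_B = 0.8937.

τ_A/τ_B = 0.894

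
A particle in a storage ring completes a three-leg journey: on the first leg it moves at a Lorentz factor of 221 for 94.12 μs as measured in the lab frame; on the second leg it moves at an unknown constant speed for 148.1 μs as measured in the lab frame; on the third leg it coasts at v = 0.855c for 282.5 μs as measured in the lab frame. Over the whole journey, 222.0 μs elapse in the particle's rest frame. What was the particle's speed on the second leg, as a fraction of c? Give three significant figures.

Leg 1: γ = 221; τ_1 = 94.12/221.0 = 0.4259 μs.
Leg 2: speed unknown; τ_2 = 148.1/γ_2.
Leg 3: γ = 1/√(1 − 0.855²) = 1/√0.2690 = 1.928; τ_3 = 282.5/1.928 = 146.5 μs.
Total proper time: 0.4259 + τ_2 + 146.5 = 222.0, so τ_2 = 222.0 − 146.9 = 75.06 μs.
γ_2 = 148.1/75.06 = 1.973; β = √(1 − 1/γ²) = √0.7431.

β = 0.862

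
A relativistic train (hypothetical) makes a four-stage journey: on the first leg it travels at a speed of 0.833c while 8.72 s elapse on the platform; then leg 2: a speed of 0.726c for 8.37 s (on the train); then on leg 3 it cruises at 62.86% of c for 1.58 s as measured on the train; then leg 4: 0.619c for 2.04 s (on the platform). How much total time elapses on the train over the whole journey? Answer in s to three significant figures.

τ = 16.4 s

Leg 1: γ = 1/√(1 − 0.833²) = 1/√0.3061 = 1.807; τ_1 = 8.72/1.807 = 4.825 s.
Leg 2: 8.37 s is already measured on the train.
Leg 3: 1.58 s is already measured on the train.
Leg 4: γ = 1/√(1 − 0.619²) = 1/√0.6168 = 1.273; τ_4 = 2.04/1.273 = 1.602 s.
Total: 4.825 + 8.370 + 1.580 + 1.602 s.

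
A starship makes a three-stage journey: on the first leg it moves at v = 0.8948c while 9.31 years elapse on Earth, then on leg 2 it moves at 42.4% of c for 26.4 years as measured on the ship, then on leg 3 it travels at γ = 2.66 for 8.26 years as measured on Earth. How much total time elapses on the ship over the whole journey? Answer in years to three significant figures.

τ = 33.7 years

Leg 1: γ = 1/√(1 − 0.8948²) = 1/√0.1993 = 2.240; τ_1 = 9.31/2.240 = 4.157 years.
Leg 2: 26.4 years is already measured on the ship.
Leg 3: γ = 2.66; τ_3 = 8.26/2.660 = 3.105 years.
Total: 4.157 + 26.40 + 3.105 years.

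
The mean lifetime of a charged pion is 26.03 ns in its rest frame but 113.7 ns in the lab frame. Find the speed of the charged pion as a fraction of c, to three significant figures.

γ = Δt/τ₀ = 113.7/26.03 = 4.368
β = √(1 − 1/γ²) = √(1 − 0.05241) = √0.9476

β = 0.973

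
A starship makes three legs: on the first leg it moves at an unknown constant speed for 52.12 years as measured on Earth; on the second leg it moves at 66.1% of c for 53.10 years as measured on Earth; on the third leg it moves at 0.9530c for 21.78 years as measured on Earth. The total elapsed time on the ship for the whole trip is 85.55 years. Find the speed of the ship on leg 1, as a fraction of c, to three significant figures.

β = 0.661

Leg 1: speed unknown; τ_1 = 52.12/γ_1.
Leg 2: β = 0.661; γ = 1/√(1 − 0.661²) = 1/√0.5631 = 1.333; τ_2 = 53.10/1.333 = 39.85 years.
Leg 3: γ = 1/√(1 − 0.9530²) = 1/√0.09179 = 3.301; τ_3 = 21.78/3.301 = 6.599 years.
Total proper time: τ_1 + 39.85 + 6.599 = 85.55, so τ_1 = 85.55 − 46.44 = 39.11 years.
γ_1 = 52.12/39.11 = 1.333; β = √(1 − 1/γ²) = √0.4370.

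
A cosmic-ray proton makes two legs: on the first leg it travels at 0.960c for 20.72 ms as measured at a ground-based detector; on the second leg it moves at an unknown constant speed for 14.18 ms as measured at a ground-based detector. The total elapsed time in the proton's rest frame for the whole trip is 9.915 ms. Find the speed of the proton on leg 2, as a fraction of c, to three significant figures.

Leg 1: γ = 1/√(1 − 0.960²) = 25/7 ≈ 3.571; τ_1 = 20.72/3.571 = 5.802 ms.
Leg 2: speed unknown; τ_2 = 14.18/γ_2.
Total proper time: 5.802 + τ_2 = 9.915, so τ_2 = 9.915 − 5.802 = 4.113 ms.
γ_2 = 14.18/4.113 = 3.447; β = √(1 − 1/γ²) = √0.9159.

β = 0.957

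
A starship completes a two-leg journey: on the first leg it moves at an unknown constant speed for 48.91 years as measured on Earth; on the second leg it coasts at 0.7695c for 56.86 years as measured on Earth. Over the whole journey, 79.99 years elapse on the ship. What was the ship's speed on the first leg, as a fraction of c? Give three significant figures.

Leg 1: speed unknown; τ_1 = 48.91/γ_1.
Leg 2: γ = 1/√(1 − 0.7695²) = 1/√0.4079 = 1.566; τ_2 = 56.86/1.566 = 36.31 years.
Total proper time: τ_1 + 36.31 = 79.99, so τ_1 = 79.99 − 36.31 = 43.68 years.
γ_1 = 48.91/43.68 = 1.120; β = √(1 − 1/γ²) = √0.2026.

β = 0.450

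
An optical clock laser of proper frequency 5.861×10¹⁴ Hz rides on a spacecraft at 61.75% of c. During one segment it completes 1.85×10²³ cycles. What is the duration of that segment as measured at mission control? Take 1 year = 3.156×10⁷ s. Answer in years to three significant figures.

Δt = 12.7 years

β = 0.6175; γ = 1/√(1 − 0.6175²) = 1/√0.6187 = 1.271
Proper time for N cycles: τ = N/f = 1.85×10²³/(5.861×10¹⁴) = 3.156×10⁸ s = 10.00 years.
Lab-frame duration Δt = γτ = 1.271 × 10.00 = 12.72 years.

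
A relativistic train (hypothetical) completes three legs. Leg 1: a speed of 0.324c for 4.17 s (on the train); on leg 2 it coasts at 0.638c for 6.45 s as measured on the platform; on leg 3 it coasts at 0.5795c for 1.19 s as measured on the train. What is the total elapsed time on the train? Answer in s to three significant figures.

τ = 10.3 s

Leg 1: 4.17 s is already measured on the train.
Leg 2: γ = 1/√(1 − 0.638²) = 1/√0.5930 = 1.299; τ_2 = 6.45/1.299 = 4.967 s.
Leg 3: 1.19 s is already measured on the train.
Total: 4.170 + 4.967 + 1.190 s.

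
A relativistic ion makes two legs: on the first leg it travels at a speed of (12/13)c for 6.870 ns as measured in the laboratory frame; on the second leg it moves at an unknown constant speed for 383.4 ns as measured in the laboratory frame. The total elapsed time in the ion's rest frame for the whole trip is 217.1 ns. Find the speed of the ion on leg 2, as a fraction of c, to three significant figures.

Leg 1: γ = 1/√(1 − (12/13)²) = 13/5 = 2.600; τ_1 = 6.870/2.600 = 2.642 ns.
Leg 2: speed unknown; τ_2 = 383.4/γ_2.
Total proper time: 2.642 + τ_2 = 217.1, so τ_2 = 217.1 − 2.642 = 214.5 ns.
γ_2 = 383.4/214.5 = 1.788; β = √(1 − 1/γ²) = √0.6871.

β = 0.829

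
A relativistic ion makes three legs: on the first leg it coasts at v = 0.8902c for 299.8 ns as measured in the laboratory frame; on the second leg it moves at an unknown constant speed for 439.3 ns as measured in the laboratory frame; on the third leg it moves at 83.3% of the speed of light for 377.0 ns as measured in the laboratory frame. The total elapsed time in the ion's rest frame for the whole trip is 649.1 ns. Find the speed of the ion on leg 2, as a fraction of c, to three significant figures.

β = 0.722

Leg 1: γ = 1/√(1 − 0.8902²) = 1/√0.2075 = 2.195; τ_1 = 299.8/2.195 = 136.6 ns.
Leg 2: speed unknown; τ_2 = 439.3/γ_2.
Leg 3: β = 0.833; γ = 1/√(1 − 0.833²) = 1/√0.3061 = 1.807; τ_3 = 377.0/1.807 = 208.6 ns.
Total proper time: 136.6 + τ_2 + 208.6 = 649.1, so τ_2 = 649.1 − 345.2 = 303.9 ns.
γ_2 = 439.3/303.9 = 1.445; β = √(1 − 1/γ²) = √0.5213.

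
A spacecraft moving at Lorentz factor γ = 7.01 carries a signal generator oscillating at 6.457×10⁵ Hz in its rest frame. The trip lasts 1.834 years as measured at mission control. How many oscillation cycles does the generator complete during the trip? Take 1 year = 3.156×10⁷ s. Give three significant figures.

γ = 7.01
The oscillator's own cycle count is N = f × τ where τ is the proper time aboard the spacecraft. τ = Δt/γ = 1.834/7.010 = 0.2616 years = 8.257×10⁶ s.
N = 6.457×10⁵ × 8.257×10⁶ = 5.331×10¹².

N = 5.33×10¹²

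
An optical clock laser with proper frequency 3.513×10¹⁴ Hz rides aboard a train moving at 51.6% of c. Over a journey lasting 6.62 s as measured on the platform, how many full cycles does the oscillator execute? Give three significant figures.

β = 0.516; γ = 1/√(1 − 0.516²) = 1/√0.7337 = 1.167
The oscillator's own cycle count is N = f × τ where τ is the proper time on the train. τ = Δt/γ = 6.62/1.167 = 5.671 s = 5.671×10⁰ s.
N = 3.513×10¹⁴ × 5.671×10⁰ = 1.992×10¹⁵.

N = 1.99×10¹⁵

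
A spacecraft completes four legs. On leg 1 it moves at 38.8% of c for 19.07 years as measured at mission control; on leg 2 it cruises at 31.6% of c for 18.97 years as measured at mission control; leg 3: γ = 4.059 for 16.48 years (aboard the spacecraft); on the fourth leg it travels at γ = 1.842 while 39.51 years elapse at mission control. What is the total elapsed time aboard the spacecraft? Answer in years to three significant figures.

Leg 1: β = 0.388; γ = 1/√(1 − 0.388²) = 1/√0.8495 = 1.085; τ_1 = 19.07/1.085 = 17.58 years.
Leg 2: β = 0.316; γ = 1/√(1 − 0.316²) = 1/√0.9001 = 1.054; τ_2 = 18.97/1.054 = 18.00 years.
Leg 3: 16.48 years is already measured aboard the spacecraft.
Leg 4: γ = 1.842; τ_4 = 39.51/1.842 = 21.45 years.
Total: 17.58 + 18.00 + 16.48 + 21.45 years.

τ = 73.5 years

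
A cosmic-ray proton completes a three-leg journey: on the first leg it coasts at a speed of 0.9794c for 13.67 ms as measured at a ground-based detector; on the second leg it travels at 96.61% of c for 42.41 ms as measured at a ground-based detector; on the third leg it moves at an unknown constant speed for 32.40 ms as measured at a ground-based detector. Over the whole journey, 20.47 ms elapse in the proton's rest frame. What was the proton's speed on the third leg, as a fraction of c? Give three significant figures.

Leg 1: γ = 1/√(1 − 0.9794²) = 1/√0.04078 = 4.952; τ_1 = 13.67/4.952 = 2.760 ms.
Leg 2: β = 0.9661; γ = 1/√(1 − 0.9661²) = 1/√0.06665 = 3.873; τ_2 = 42.41/3.873 = 10.95 ms.
Leg 3: speed unknown; τ_3 = 32.40/γ_3.
Total proper time: 2.760 + 10.95 + τ_3 = 20.47, so τ_3 = 20.47 − 13.71 = 6.761 ms.
γ_3 = 32.40/6.761 = 4.792; β = √(1 − 1/γ²) = √0.9565.

β = 0.978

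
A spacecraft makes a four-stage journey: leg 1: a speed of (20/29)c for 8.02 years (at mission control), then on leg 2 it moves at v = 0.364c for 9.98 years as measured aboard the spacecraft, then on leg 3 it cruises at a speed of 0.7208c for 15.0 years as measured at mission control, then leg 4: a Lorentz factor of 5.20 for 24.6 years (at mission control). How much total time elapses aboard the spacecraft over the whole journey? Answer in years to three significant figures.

Leg 1: γ = 1/√(1 − (20/29)²) = 29/21 ≈ 1.381; τ_1 = 8.02/1.381 = 5.808 years.
Leg 2: 9.98 years is already measured aboard the spacecraft.
Leg 3: γ = 1/√(1 − 0.7208²) = 1/√0.4804 = 1.443; τ_3 = 15.0/1.443 = 10.40 years.
Leg 4: γ = 5.20; τ_4 = 24.6/5.200 = 4.731 years.
Total: 5.808 + 9.980 + 10.40 + 4.731 years.

τ = 30.9 years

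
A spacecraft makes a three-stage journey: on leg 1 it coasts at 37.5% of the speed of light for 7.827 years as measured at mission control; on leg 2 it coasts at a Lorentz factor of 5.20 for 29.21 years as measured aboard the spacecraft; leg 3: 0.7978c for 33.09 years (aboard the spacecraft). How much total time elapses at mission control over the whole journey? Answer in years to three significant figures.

Δt = 215 years

Leg 1: 7.827 years is already measured at mission control.
Leg 2: γ = 5.20; Δt_2 = 5.200 × 29.21 = 151.9 years.
Leg 3: γ = 1/√(1 − 0.7978²) = 1/√0.3635 = 1.659; Δt_3 = 1.659 × 33.09 = 54.88 years.
Total: 7.827 + 151.9 + 54.88 years.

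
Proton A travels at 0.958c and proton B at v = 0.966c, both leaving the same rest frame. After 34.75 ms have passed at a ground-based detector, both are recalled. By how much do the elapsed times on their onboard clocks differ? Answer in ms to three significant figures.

|τ_A − τ_B| = 0.981 ms

A: γ = 1/√(1 − 0.958²) = 1/√0.08224 = 3.487; τ_A = 34.75/3.487 = 9.965 ms.
B: γ = 1/√(1 − 0.966²) = 1/√0.06684 = 3.868; τ_B = 34.75/3.868 = 8.984 ms.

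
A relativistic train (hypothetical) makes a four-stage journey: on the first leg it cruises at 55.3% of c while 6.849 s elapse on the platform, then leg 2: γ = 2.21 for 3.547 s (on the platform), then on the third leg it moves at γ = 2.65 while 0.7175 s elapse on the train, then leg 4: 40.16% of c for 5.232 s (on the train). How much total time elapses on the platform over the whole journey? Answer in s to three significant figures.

Leg 1: 6.849 s is already measured on the platform.
Leg 2: 3.547 s is already measured on the platform.
Leg 3: γ = 2.65; Δt_3 = 2.650 × 0.7175 = 1.901 s.
Leg 4: β = 0.4016; γ = 1/√(1 − 0.4016²) = 1/√0.8387 = 1.092; Δt_4 = 1.092 × 5.232 = 5.713 s.
Total: 6.849 + 3.547 + 1.901 + 5.713 s.

Δt = 18.0 s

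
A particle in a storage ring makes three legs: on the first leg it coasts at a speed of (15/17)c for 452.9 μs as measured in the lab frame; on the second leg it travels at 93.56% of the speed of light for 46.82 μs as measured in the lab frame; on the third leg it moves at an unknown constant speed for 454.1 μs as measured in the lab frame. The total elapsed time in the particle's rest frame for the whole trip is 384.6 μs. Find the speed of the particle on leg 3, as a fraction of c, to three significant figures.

β = 0.940

Leg 1: γ = 1/√(1 − (15/17)²) = 17/8 = 2.125; τ_1 = 452.9/2.125 = 213.1 μs.
Leg 2: β = 0.9356; γ = 1/√(1 − 0.9356²) = 1/√0.1247 = 2.832; τ_2 = 46.82/2.832 = 16.53 μs.
Leg 3: speed unknown; τ_3 = 454.1/γ_3.
Total proper time: 213.1 + 16.53 + τ_3 = 384.6, so τ_3 = 384.6 − 229.7 = 154.9 μs.
γ_3 = 454.1/154.9 = 2.931; β = √(1 − 1/γ²) = √0.8836.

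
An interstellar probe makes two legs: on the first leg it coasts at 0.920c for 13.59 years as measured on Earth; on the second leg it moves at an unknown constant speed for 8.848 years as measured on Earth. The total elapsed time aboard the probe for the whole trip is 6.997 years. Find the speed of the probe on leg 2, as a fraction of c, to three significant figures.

Leg 1: γ = 1/√(1 − 0.920²) = 1/√0.1536 = 2.552; τ_1 = 13.59/2.552 = 5.326 years.
Leg 2: speed unknown; τ_2 = 8.848/γ_2.
Total proper time: 5.326 + τ_2 = 6.997, so τ_2 = 6.997 − 5.326 = 1.671 years.
γ_2 = 8.848/1.671 = 5.296; β = √(1 − 1/γ²) = √0.9643.

β = 0.982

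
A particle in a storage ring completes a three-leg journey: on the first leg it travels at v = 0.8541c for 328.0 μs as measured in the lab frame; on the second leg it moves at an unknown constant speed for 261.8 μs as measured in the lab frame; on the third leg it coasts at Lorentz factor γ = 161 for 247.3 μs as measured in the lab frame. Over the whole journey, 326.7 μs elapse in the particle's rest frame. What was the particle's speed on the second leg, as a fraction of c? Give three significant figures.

β = 0.807

Leg 1: γ = 1/√(1 − 0.8541²) = 1/√0.2705 = 1.923; τ_1 = 328.0/1.923 = 170.6 μs.
Leg 2: speed unknown; τ_2 = 261.8/γ_2.
Leg 3: γ = 161; τ_3 = 247.3/161.0 = 1.536 μs.
Total proper time: 170.6 + τ_2 + 1.536 = 326.7, so τ_2 = 326.7 − 172.1 = 154.6 μs.
γ_2 = 261.8/154.6 = 1.694; β = √(1 − 1/γ²) = √0.6514.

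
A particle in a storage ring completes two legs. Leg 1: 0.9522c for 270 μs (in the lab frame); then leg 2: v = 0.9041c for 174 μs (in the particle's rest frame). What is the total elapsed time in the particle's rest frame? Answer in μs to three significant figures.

τ = 256 μs

Leg 1: γ = 1/√(1 − 0.9522²) = 1/√0.09332 = 3.274; τ_1 = 270/3.274 = 82.48 μs.
Leg 2: 174 μs is already measured in the particle's rest frame.
Total: 82.48 + 174.0 μs.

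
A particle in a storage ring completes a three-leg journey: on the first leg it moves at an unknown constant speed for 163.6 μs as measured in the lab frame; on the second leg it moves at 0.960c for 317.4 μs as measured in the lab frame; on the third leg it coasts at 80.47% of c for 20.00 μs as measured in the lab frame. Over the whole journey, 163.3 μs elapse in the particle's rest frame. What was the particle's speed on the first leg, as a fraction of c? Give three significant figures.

Leg 1: speed unknown; τ_1 = 163.6/γ_1.
Leg 2: γ = 1/√(1 − 0.960²) = 25/7 ≈ 3.571; τ_2 = 317.4/3.571 = 88.87 μs.
Leg 3: β = 0.8047; γ = 1/√(1 − 0.8047²) = 1/√0.3525 = 1.684; τ_3 = 20.00/1.684 = 11.87 μs.
Total proper time: τ_1 + 88.87 + 11.87 = 163.3, so τ_1 = 163.3 − 100.7 = 62.55 μs.
γ_1 = 163.6/62.55 = 2.615; β = √(1 − 1/γ²) = √0.8538.

β = 0.924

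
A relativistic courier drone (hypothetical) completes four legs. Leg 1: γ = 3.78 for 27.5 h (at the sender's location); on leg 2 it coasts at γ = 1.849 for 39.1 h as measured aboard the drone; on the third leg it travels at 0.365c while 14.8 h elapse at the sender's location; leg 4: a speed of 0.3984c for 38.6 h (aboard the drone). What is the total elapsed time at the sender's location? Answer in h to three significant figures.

Leg 1: 27.5 h is already measured at the sender's location.
Leg 2: γ = 1.849; Δt_2 = 1.849 × 39.1 = 72.30 h.
Leg 3: 14.8 h is already measured at the sender's location.
Leg 4: γ = 1/√(1 − 0.3984²) = 1/√0.8413 = 1.090; Δt_4 = 1.090 × 38.6 = 42.08 h.
Total: 27.50 + 72.30 + 14.80 + 42.08 h.

Δt = 157 h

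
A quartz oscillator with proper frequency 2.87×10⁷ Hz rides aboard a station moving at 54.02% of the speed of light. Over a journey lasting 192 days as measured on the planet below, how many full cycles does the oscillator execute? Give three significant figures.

N = 4.01×10¹⁴

β = 0.5402; γ = 1/√(1 − 0.5402²) = 1/√0.7082 = 1.188
The oscillator's own cycle count is N = f × τ where τ is the proper time aboard the station. τ = Δt/γ = 192/1.188 = 161.6 days = 1.396×10⁷ s.
N = 2.87×10⁷ × 1.396×10⁷ = 4.007×10¹⁴.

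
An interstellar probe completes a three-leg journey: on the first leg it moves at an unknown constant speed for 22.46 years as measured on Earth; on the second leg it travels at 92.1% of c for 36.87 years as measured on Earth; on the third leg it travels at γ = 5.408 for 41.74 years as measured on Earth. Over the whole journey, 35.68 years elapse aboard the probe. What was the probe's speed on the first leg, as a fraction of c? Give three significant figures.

Leg 1: speed unknown; τ_1 = 22.46/γ_1.
Leg 2: β = 0.921; γ = 1/√(1 − 0.921²) = 1/√0.1518 = 2.567; τ_2 = 36.87/2.567 = 14.36 years.
Leg 3: γ = 5.408; τ_3 = 41.74/5.408 = 7.718 years.
Total proper time: τ_1 + 14.36 + 7.718 = 35.68, so τ_1 = 35.68 − 22.08 = 13.60 years.
γ_1 = 22.46/13.60 = 1.652; β = √(1 − 1/γ²) = √0.6334.

β = 0.796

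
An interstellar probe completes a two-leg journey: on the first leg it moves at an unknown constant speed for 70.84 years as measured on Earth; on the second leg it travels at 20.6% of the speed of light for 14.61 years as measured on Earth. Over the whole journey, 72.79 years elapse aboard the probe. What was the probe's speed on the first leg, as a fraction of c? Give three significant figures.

β = 0.564

Leg 1: speed unknown; τ_1 = 70.84/γ_1.
Leg 2: β = 0.206; γ = 1/√(1 − 0.206²) = 1/√0.9576 = 1.022; τ_2 = 14.61/1.022 = 14.30 years.
Total proper time: τ_1 + 14.30 = 72.79, so τ_1 = 72.79 − 14.30 = 58.49 years.
γ_1 = 70.84/58.49 = 1.211; β = √(1 − 1/γ²) = √0.3182.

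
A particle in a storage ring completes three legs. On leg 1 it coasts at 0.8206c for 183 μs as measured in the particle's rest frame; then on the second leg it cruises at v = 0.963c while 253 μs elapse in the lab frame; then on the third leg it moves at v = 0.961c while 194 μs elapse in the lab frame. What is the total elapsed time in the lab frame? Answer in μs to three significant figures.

Leg 1: γ = 1/√(1 − 0.8206²) = 1/√0.3266 = 1.750; Δt_1 = 1.750 × 183 = 320.2 μs.
Leg 2: 253 μs is already measured in the lab frame.
Leg 3: 194 μs is already measured in the lab frame.
Total: 320.2 + 253.0 + 194.0 μs.

Δt = 767 μs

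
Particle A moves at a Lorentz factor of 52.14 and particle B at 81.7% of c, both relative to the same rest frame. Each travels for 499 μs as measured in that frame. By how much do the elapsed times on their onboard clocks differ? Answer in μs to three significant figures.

|τ_A − τ_B| = 278 μs

A: γ = 52.14; τ_A = 499/52.14 = 9.570 μs.
B: β = 0.817; γ = 1/√(1 − 0.817²) = 1/√0.3325 = 1.734; τ_B = 499/1.734 = 287.7 μs.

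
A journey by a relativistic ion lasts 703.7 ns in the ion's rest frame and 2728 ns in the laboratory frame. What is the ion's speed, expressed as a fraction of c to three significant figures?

The proper time is measured in the ion's rest frame (both events occur at the ion's location); Δt is measured in the laboratory frame. γ = Δt/τ = 2728/703.7 = 3.877.
β = √(1 − 1/γ²) = √(1 − 0.06654) = √0.9335

v = 0.966c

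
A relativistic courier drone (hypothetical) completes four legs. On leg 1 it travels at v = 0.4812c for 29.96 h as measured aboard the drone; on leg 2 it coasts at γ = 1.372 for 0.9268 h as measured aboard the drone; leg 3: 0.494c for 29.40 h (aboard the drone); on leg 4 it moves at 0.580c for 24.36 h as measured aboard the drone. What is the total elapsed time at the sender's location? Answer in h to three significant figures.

Leg 1: γ = 1/√(1 − 0.4812²) = 1/√0.7684 = 1.141; Δt_1 = 1.141 × 29.96 = 34.18 h.
Leg 2: γ = 1.372; Δt_2 = 1.372 × 0.9268 = 1.272 h.
Leg 3: γ = 1/√(1 − 0.494²) = 1/√0.7560 = 1.150; Δt_3 = 1.150 × 29.40 = 33.81 h.
Leg 4: γ = 1/√(1 − 0.580²) = 1/√0.6636 = 1.228; Δt_4 = 1.228 × 24.36 = 29.90 h.
Total: 34.18 + 1.272 + 33.81 + 29.90 h.

Δt = 99.2 h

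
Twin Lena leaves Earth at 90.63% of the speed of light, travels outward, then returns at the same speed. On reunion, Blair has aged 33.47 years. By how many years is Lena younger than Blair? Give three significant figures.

Δt − τ = 19.3 years

β = 0.9063; γ = 1/√(1 − 0.9063²) = 1/√0.1786 = 2.366
Lena's elapsed proper time: τ = 33.47/2.366 = 14.15 years.
Age gap = Δt − τ = 33.47 − 14.15 years.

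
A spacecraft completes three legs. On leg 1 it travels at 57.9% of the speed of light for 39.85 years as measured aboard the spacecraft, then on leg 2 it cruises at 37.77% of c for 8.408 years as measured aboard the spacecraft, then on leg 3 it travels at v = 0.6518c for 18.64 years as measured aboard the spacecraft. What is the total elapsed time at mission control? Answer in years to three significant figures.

Leg 1: β = 0.579; γ = 1/√(1 − 0.579²) = 1/√0.6648 = 1.227; Δt_1 = 1.227 × 39.85 = 48.88 years.
Leg 2: β = 0.3777; γ = 1/√(1 − 0.3777²) = 1/√0.8573 = 1.080; Δt_2 = 1.080 × 8.408 = 9.081 years.
Leg 3: γ = 1/√(1 − 0.6518²) = 1/√0.5752 = 1.319; Δt_3 = 1.319 × 18.64 = 24.58 years.
Total: 48.88 + 9.081 + 24.58 years.

Δt = 82.5 years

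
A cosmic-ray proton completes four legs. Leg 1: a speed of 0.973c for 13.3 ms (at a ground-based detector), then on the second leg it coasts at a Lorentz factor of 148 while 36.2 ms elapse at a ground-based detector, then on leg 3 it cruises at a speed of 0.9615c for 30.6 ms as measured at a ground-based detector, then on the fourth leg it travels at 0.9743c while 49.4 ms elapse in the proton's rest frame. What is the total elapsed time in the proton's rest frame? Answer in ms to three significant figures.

Leg 1: γ = 1/√(1 − 0.973²) = 1/√0.05327 = 4.333; τ_1 = 13.3/4.333 = 3.070 ms.
Leg 2: γ = 148; τ_2 = 36.2/148.0 = 0.2446 ms.
Leg 3: γ = 1/√(1 − 0.9615²) = 1/√0.07552 = 3.639; τ_3 = 30.6/3.639 = 8.409 ms.
Leg 4: 49.4 ms is already measured in the proton's rest frame.
Total: 3.070 + 0.2446 + 8.409 + 49.40 ms.

τ = 61.1 ms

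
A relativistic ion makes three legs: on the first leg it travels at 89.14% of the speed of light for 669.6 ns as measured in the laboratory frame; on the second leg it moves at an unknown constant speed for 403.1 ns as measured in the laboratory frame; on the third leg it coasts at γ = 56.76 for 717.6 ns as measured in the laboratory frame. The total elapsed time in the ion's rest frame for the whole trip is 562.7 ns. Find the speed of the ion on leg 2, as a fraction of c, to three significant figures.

β = 0.791

Leg 1: β = 0.8914; γ = 1/√(1 − 0.8914²) = 1/√0.2054 = 2.206; τ_1 = 669.6/2.206 = 303.5 ns.
Leg 2: speed unknown; τ_2 = 403.1/γ_2.
Leg 3: γ = 56.76; τ_3 = 717.6/56.76 = 12.64 ns.
Total proper time: 303.5 + τ_2 + 12.64 = 562.7, so τ_2 = 562.7 − 316.1 = 246.6 ns.
γ_2 = 403.1/246.6 = 1.635; β = √(1 − 1/γ²) = √0.6258.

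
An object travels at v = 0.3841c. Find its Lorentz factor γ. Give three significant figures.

γ = 1.08

γ = 1/√(1 − 0.3841²) = 1/√0.8525 = 1.083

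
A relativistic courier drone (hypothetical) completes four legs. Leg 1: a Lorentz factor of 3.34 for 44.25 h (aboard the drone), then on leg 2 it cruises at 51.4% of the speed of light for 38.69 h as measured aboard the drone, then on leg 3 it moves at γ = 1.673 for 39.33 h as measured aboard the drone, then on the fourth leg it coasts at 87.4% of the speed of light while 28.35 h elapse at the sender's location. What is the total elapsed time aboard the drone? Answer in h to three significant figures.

τ = 136 h

Leg 1: 44.25 h is already measured aboard the drone.
Leg 2: 38.69 h is already measured aboard the drone.
Leg 3: 39.33 h is already measured aboard the drone.
Leg 4: β = 0.874; γ = 1/√(1 − 0.874²) = 1/√0.2361 = 2.058; τ_4 = 28.35/2.058 = 13.78 h.
Total: 44.25 + 38.69 + 39.33 + 13.78 h.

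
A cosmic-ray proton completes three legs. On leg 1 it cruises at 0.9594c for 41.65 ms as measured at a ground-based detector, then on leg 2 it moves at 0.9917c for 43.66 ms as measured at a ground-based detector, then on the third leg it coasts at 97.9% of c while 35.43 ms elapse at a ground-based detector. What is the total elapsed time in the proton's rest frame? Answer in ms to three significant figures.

Leg 1: γ = 1/√(1 − 0.9594²) = 1/√0.07955 = 3.545; τ_1 = 41.65/3.545 = 11.75 ms.
Leg 2: γ = 1/√(1 − 0.9917²) = 1/√0.01653 = 7.778; τ_2 = 43.66/7.778 = 5.614 ms.
Leg 3: β = 0.979; γ = 1/√(1 − 0.979²) = 1/√0.04156 = 4.905; τ_3 = 35.43/4.905 = 7.223 ms.
Total: 11.75 + 5.614 + 7.223 ms.

τ = 24.6 ms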